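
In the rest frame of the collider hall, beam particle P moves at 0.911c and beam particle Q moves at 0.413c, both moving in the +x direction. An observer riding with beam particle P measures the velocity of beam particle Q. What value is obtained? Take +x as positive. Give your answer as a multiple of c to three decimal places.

-0.798c

β_A = 0.911, β_B = 0.413.
Transform to A's frame with the inverse velocity-addition law: u' = (u − v)/(1 − uv/c²), taking u = β_B and v = β_A.
u' = (0.413 − 0.911) / (1 − (0.911)(0.413)) = -0.4980/0.6238 = -0.7984.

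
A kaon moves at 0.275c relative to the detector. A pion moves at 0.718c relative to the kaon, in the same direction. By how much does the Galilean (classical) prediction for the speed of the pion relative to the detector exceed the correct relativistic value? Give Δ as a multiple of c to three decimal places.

Δ = 0.164c

Galilean: u_cl = 0.718 + 0.275 = 0.9930.
Relativistic: u_rel = (0.718 + 0.275) / (1 + 0.718·0.275) = 0.9930/1.1974 = 0.8293.
Δ = 0.9930 − 0.8293 = 0.1637.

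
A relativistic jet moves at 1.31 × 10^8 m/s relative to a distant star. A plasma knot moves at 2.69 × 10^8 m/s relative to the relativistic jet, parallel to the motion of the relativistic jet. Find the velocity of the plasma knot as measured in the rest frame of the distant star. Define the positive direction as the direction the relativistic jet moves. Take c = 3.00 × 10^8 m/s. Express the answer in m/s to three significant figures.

2.87 × 10^8 m/s

In units of c (dividing by 3.00 × 10^8 m/s): v = 0.437, u' = 0.897.
u = (u' + v)/(1 + u'v/c²):
u = (0.897 + 0.437) / (1 + 0.897·0.437) = 1.3333/1.3915 = 0.9582
(Galilean addition would give +1.333c, exceeding c.)
Converting back: u = 0.9582 × 3.00 × 10^8 m/s.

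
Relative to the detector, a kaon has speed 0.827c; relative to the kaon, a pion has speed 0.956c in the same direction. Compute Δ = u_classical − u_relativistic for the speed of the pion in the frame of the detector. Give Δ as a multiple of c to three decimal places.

Δ = 0.787c

Galilean: u_cl = 0.956 + 0.827 = 1.7830.
Relativistic: u_rel = (0.956 + 0.827) / (1 + 0.956·0.827) = 1.7830/1.7906 = 0.9957.
Δ = 1.7830 − 0.9957 = 0.7873.
(The classical prediction exceeds c; the relativistic result does not.)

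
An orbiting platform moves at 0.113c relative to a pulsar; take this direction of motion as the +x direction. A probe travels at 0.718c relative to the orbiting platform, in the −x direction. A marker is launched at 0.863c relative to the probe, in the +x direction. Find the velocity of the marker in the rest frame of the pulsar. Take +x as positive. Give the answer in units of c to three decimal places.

+0.474c

Apply u = (u' + v)/(1 + u'v/c²) successively, working outward toward the pulsar.
Start: velocity of the orbiting platform relative to the pulsar = 0.1130c.
Compose with the probe (u' = -0.718 in the orbiting platform frame): u_1 = (-0.718 + 0.113) / (1 + (-0.718)·0.113) = -0.6050/0.9189 = -0.6584.
Compose with the marker (u' = 0.863 in the probe frame): u_2 = (0.863 + (-0.658)) / (1 + 0.863·(-0.658)) = 0.2046/0.4318 = 0.4738.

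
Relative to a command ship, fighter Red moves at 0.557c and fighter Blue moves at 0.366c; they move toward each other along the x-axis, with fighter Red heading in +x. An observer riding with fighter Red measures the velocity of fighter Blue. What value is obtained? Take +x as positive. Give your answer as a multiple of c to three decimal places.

-0.767c

β_A = 0.557, β_B = -0.366.
Transform to A's frame with the inverse velocity-addition law: u' = (u − v)/(1 − uv/c²), taking u = β_B and v = β_A.
u' = (-0.366 − 0.557) / (1 − (0.557)(-0.366)) = -0.9230/1.2039 = -0.7667.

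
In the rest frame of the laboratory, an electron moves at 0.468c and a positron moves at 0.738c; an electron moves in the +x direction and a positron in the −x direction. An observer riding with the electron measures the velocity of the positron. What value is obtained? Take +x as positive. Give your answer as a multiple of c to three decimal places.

β_A = 0.468, β_B = -0.738.
Transform to A's frame with the inverse velocity-addition law: u' = (u − v)/(1 − uv/c²), taking u = β_B and v = β_A.
u' = (-0.738 − 0.468) / (1 − (0.468)(-0.738)) = -1.2060/1.3454 = -0.8964.

-0.896c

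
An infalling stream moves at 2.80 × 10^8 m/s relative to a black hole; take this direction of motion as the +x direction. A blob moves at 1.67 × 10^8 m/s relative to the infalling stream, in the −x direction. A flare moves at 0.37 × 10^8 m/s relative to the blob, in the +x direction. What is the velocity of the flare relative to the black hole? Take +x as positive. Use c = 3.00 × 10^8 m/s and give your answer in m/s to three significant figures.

Apply u = (u' + v)/(1 + u'v/c²) successively, working outward toward the black hole.
(Dividing each given speed by c = 3.00 × 10^8 m/s to work in units of c.)
Start: velocity of the infalling stream relative to the black hole = 0.9333c.
Compose with the blob (u' = -0.557 in the infalling stream frame): u_1 = (-0.557 + 0.933) / (1 + (-0.557)·0.933) = 0.3767/0.4804 = 0.7840.
Compose with the flare (u' = 0.123 in the blob frame): u_2 = (0.123 + 0.784) / (1 + 0.123·0.784) = 0.9073/1.0967 = 0.8273.
So u = 0.8273 × 3.00 × 10^8 m/s.

+2.48 × 10^8 m/s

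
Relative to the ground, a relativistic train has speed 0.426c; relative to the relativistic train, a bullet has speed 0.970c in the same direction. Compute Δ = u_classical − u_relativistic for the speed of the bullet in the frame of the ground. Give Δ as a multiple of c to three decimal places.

Δ = 0.408c

Galilean: u_cl = 0.970 + 0.426 = 1.3960.
Relativistic: u_rel = (0.970 + 0.426) / (1 + 0.970·0.426) = 1.3960/1.4132 = 0.9878.
Δ = 1.3960 − 0.9878 = 0.4082.
(The classical prediction exceeds c; the relativistic result does not.)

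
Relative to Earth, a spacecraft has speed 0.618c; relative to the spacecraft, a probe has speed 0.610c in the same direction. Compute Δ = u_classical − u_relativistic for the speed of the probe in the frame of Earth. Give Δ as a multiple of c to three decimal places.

Δ = 0.336c

Galilean: u_cl = 0.610 + 0.618 = 1.2280.
Relativistic: u_rel = (0.610 + 0.618) / (1 + 0.610·0.618) = 1.2280/1.3770 = 0.8918.
Δ = 1.2280 − 0.8918 = 0.3362.
(The classical prediction exceeds c; the relativistic result does not.)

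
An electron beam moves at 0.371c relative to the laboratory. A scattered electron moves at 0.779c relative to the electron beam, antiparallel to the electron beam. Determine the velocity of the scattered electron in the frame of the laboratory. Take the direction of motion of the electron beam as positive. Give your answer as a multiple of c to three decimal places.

With v = 0.371 and u' = -0.779 (in units of c),
u = (u' + v)/(1 + u'v/c²):
u = (-0.779 + 0.371) / (1 + (-0.779)·0.371) = -0.4080/0.7110 = -0.5738
(Galilean addition would give -0.408c.)

-0.574c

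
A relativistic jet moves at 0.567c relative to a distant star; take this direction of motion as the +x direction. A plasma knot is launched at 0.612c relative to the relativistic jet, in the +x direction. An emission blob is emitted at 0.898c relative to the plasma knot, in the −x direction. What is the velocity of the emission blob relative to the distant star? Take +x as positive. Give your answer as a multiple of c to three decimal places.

Apply u = (u' + v)/(1 + u'v/c²) successively, working outward toward the distant star.
Start: velocity of the relativistic jet relative to the distant star = 0.5670c.
Compose with the plasma knot (u' = 0.612 in the relativistic jet frame): u_1 = (0.612 + 0.567) / (1 + 0.612·0.567) = 1.1790/1.3470 = 0.8753.
Compose with the emission blob (u' = -0.898 in the plasma knot frame): u_2 = (-0.898 + 0.875) / (1 + (-0.898)·0.875) = -0.0227/0.2140 = -0.1062.

-0.106c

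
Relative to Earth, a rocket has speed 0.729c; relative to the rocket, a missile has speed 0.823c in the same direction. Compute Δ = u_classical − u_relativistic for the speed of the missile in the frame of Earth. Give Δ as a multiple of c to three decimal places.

Δ = 0.582c

Galilean: u_cl = 0.823 + 0.729 = 1.5520.
Relativistic: u_rel = (0.823 + 0.729) / (1 + 0.823·0.729) = 1.5520/1.6000 = 0.9700.
Δ = 1.5520 − 0.9700 = 0.5820.
(The classical prediction exceeds c; the relativistic result does not.)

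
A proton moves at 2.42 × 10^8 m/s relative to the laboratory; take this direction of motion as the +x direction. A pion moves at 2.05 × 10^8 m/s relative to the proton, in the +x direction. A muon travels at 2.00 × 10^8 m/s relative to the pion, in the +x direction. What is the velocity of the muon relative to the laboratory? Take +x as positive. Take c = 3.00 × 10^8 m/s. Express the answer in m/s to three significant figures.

2.98 × 10^8 m/s

Apply u = (u' + v)/(1 + u'v/c²) successively, working outward toward the laboratory.
(Dividing each given speed by c = 3.00 × 10^8 m/s to work in units of c.)
Start: velocity of the proton relative to the laboratory = 0.8067c.
Compose with the pion (u' = 0.683 in the proton frame): u_1 = (0.683 + 0.807) / (1 + 0.683·0.807) = 1.4900/1.5512 = 0.9605.
Compose with the muon (u' = 0.667 in the pion frame): u_2 = (0.667 + 0.961) / (1 + 0.667·0.961) = 1.6272/1.6404 = 0.9920.
So u = 0.9920 × 3.00 × 10^8 m/s.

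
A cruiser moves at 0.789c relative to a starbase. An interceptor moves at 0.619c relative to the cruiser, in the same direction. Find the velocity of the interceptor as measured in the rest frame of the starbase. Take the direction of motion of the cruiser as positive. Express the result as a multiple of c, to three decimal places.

With v = 0.789 and u' = 0.619 (in units of c),
u = (u' + v)/(1 + u'v/c²):
u = (0.619 + 0.789) / (1 + 0.619·0.789) = 1.4080/1.4884 = 0.9460

0.946c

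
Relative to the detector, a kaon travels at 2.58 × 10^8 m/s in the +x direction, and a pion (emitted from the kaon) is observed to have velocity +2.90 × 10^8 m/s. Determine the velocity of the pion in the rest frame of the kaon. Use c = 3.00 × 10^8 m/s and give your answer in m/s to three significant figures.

v = 0.860c, u = 0.967c.
Invert the composition law: u' = (u − v)/(1 − uv/c²).
u' = (0.967 − 0.860) / (1 − (0.967)(0.860)) = 0.1067/0.1687 = 0.6324.
u' = 0.6324 × 3.00 × 10^8 m/s.

+1.90 × 10^8 m/s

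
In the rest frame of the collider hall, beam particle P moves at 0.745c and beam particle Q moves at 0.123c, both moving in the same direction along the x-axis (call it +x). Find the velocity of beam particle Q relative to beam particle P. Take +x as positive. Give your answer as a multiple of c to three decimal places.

-0.685c

β_A = 0.745, β_B = 0.123.
Transform to A's frame with the inverse velocity-addition law: u' = (u − v)/(1 − uv/c²), taking u = β_B and v = β_A.
u' = (0.123 − 0.745) / (1 − (0.745)(0.123)) = -0.6220/0.9084 = -0.6847.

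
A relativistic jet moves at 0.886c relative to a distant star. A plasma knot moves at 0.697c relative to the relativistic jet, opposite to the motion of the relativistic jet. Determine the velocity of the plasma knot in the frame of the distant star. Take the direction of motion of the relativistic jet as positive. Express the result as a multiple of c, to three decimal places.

+0.494c

With v = 0.886 and u' = -0.697 (in units of c),
u = (u' + v)/(1 + u'v/c²):
u = (-0.697 + 0.886) / (1 + (-0.697)·0.886) = 0.1890/0.3825 = 0.4942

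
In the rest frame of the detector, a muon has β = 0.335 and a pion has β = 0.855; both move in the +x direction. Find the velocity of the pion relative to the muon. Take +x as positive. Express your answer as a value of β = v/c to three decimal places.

β = +0.729

β_A = 0.335, β_B = 0.855.
Transform to A's frame with the inverse velocity-addition law: u' = (u − v)/(1 − uv/c²), taking u = β_B and v = β_A.
u' = (0.855 − 0.335) / (1 − (0.335)(0.855)) = 0.5200/0.7136 = 0.7287.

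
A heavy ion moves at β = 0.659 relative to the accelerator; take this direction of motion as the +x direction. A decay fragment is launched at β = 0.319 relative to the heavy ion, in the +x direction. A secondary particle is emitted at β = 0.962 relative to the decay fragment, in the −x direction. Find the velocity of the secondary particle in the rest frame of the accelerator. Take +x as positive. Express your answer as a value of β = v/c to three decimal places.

Apply u = (u' + v)/(1 + u'v/c²) successively, working outward toward the accelerator.
Start: velocity of the heavy ion relative to the accelerator = 0.6590c.
Compose with the decay fragment (u' = 0.319 in the heavy ion frame): u_1 = (0.319 + 0.659) / (1 + 0.319·0.659) = 0.9780/1.2102 = 0.8081.
Compose with the secondary particle (u' = -0.962 in the decay fragment frame): u_2 = (-0.962 + 0.808) / (1 + (-0.962)·0.808) = -0.1539/0.2226 = -0.6913.

β = -0.691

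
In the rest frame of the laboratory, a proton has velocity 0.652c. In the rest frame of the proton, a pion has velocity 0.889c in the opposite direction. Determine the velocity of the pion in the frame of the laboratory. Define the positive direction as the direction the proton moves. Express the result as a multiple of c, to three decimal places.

With v = 0.652 and u' = -0.889 (in units of c),
u = (u' + v)/(1 + u'v/c²):
u = (-0.889 + 0.652) / (1 + (-0.889)·0.652) = -0.2370/0.4204 = -0.5638

-0.564c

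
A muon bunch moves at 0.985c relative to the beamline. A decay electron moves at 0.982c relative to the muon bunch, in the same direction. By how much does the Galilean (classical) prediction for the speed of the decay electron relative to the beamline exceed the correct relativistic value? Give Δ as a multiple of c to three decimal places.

Δ = 0.967c

Galilean: u_cl = 0.982 + 0.985 = 1.9670.
Relativistic: u_rel = (0.982 + 0.985) / (1 + 0.982·0.985) = 1.9670/1.9673 = 0.9999.
Δ = 1.9670 − 0.9999 = 0.9671.
(The classical prediction exceeds c; the relativistic result does not.)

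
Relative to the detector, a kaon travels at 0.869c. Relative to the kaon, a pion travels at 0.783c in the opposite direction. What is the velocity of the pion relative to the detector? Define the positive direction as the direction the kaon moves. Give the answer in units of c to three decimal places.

With v = 0.869 and u' = -0.783 (in units of c),
u = (u' + v)/(1 + u'v/c²):
u = (-0.783 + 0.869) / (1 + (-0.783)·0.869) = 0.0860/0.3196 = 0.2691
(Galilean addition would give +0.086c.)

+0.269c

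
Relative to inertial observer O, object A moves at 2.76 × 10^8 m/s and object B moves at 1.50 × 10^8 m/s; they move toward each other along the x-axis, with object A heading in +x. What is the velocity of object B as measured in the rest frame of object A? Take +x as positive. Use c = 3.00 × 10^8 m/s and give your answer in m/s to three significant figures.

β_A = 0.920, β_B = -0.500 (dividing each by c = 3.00 × 10^8 m/s).
Transform to A's frame with the inverse velocity-addition law: u' = (u − v)/(1 − uv/c²), taking u = β_B and v = β_A.
u' = (-0.500 − 0.920) / (1 − (0.920)(-0.500)) = -1.4200/1.4600 = -0.9726.
u' = -0.9726 × 3.00 × 10^8 m/s.

-2.92 × 10^8 m/s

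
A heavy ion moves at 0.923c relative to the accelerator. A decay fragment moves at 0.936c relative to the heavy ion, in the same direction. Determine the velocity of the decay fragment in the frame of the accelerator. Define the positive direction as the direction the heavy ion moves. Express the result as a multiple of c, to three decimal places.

0.997c

With v = 0.923 and u' = 0.936 (in units of c),
u = (u' + v)/(1 + u'v/c²):
u = (0.936 + 0.923) / (1 + 0.936·0.923) = 1.8590/1.8639 = 0.9974
(Galilean addition would give +1.859c, exceeding c.)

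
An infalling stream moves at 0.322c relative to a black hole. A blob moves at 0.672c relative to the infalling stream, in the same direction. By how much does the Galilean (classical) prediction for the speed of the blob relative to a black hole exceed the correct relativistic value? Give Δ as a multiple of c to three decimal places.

Galilean: u_cl = 0.672 + 0.322 = 0.9940.
Relativistic: u_rel = (0.672 + 0.322) / (1 + 0.672·0.322) = 0.9940/1.2164 = 0.8172.
Δ = 0.9940 − 0.8172 = 0.1768.

Δ = 0.177c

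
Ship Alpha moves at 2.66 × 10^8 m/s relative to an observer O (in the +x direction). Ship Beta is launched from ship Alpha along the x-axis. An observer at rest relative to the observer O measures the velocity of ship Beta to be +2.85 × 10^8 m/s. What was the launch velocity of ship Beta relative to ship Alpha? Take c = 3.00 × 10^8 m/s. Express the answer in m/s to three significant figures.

+1.21 × 10^8 m/s

v = 0.887c, u = 0.950c.
Invert the composition law: u' = (u − v)/(1 − uv/c²).
u' = (0.950 − 0.887) / (1 − (0.950)(0.887)) = 0.0633/0.1577 = 0.4017.
u' = 0.4017 × 3.00 × 10^8 m/s.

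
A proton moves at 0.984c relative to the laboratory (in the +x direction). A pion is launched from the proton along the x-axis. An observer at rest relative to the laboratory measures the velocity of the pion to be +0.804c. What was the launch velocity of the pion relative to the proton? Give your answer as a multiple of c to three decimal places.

Invert the composition law: u' = (u − v)/(1 − uv/c²).
u' = (0.804 − 0.984) / (1 − (0.804)(0.984)) = -0.1800/0.2089 = -0.8618.

-0.862c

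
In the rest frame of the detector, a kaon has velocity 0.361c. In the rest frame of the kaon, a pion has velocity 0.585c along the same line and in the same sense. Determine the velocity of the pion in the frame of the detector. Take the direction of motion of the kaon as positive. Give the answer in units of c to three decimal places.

0.781c

With v = 0.361 and u' = 0.585 (in units of c),
u = (u' + v)/(1 + u'v/c²):
u = (0.585 + 0.361) / (1 + 0.585·0.361) = 0.9460/1.2112 = 0.7811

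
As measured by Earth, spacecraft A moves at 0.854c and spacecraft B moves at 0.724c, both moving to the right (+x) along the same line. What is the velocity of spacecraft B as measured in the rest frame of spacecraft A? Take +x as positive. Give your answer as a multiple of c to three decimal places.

β_A = 0.854, β_B = 0.724.
Transform to A's frame with the inverse velocity-addition law: u' = (u − v)/(1 − uv/c²), taking u = β_B and v = β_A.
u' = (0.724 − 0.854) / (1 − (0.854)(0.724)) = -0.1300/0.3817 = -0.3406.

-0.341c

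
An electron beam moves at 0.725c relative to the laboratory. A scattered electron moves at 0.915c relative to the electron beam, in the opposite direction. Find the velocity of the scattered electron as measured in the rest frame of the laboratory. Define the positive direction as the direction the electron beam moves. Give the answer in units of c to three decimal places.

-0.564c

With v = 0.725 and u' = -0.915 (in units of c),
u = (u' + v)/(1 + u'v/c²):
u = (-0.915 + 0.725) / (1 + (-0.915)·0.725) = -0.1900/0.3366 = -0.5644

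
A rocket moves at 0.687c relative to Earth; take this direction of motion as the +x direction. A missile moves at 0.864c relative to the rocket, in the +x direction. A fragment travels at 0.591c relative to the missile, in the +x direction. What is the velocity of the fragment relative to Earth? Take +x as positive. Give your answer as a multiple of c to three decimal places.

Apply u = (u' + v)/(1 + u'v/c²) successively, working outward toward Earth.
Start: velocity of the rocket relative to Earth = 0.6870c.
Compose with the missile (u' = 0.864 in the rocket frame): u_1 = (0.864 + 0.687) / (1 + 0.864·0.687) = 1.5510/1.5936 = 0.9733.
Compose with the fragment (u' = 0.591 in the missile frame): u_2 = (0.591 + 0.973) / (1 + 0.591·0.973) = 1.5643/1.5752 = 0.9931.

0.993c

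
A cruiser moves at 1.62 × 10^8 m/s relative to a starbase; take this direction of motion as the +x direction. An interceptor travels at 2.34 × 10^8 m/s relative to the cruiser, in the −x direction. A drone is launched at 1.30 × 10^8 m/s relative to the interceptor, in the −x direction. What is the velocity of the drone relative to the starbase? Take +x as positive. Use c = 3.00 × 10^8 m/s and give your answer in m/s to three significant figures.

Apply u = (u' + v)/(1 + u'v/c²) successively, working outward toward the starbase.
(Dividing each given speed by c = 3.00 × 10^8 m/s to work in units of c.)
Start: velocity of the cruiser relative to the starbase = 0.5400c.
Compose with the interceptor (u' = -0.780 in the cruiser frame): u_1 = (-0.780 + 0.540) / (1 + (-0.780)·0.540) = -0.2400/0.5788 = -0.4147.
Compose with the drone (u' = -0.433 in the interceptor frame): u_2 = (-0.433 + (-0.415)) / (1 + (-0.433)·(-0.415)) = -0.8480/1.1797 = -0.7188.
So u = -0.7188 × 3.00 × 10^8 m/s.

-2.16 × 10^8 m/s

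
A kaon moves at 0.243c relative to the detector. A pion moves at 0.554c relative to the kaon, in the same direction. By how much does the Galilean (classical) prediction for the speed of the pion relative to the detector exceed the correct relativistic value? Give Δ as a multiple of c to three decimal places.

Galilean: u_cl = 0.554 + 0.243 = 0.7970.
Relativistic: u_rel = (0.554 + 0.243) / (1 + 0.554·0.243) = 0.7970/1.1346 = 0.7024.
Δ = 0.7970 − 0.7024 = 0.0946.

Δ = 0.095c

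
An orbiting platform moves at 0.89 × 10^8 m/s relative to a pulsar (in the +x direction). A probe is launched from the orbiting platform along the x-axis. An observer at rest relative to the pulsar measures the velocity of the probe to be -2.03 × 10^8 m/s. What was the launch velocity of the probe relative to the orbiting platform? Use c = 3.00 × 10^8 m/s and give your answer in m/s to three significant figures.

-2.43 × 10^8 m/s

v = 0.297c, u = -0.677c.
Invert the composition law: u' = (u − v)/(1 − uv/c²).
u' = (-0.677 − 0.297) / (1 − (-0.677)(0.297)) = -0.9733/1.2007 = -0.8106.
u' = -0.8106 × 3.00 × 10^8 m/s.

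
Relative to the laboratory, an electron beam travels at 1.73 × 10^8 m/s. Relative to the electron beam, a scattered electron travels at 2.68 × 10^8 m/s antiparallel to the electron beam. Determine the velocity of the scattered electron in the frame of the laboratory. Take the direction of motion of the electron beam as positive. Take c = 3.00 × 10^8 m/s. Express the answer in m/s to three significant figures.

-1.96 × 10^8 m/s

In units of c (dividing by 3.00 × 10^8 m/s): v = 0.577, u' = -0.893.
u = (u' + v)/(1 + u'v/c²):
u = (-0.893 + 0.577) / (1 + (-0.893)·0.577) = -0.3167/0.4848 = -0.6531
Converting back: u = -0.6531 × 3.00 × 10^8 m/s.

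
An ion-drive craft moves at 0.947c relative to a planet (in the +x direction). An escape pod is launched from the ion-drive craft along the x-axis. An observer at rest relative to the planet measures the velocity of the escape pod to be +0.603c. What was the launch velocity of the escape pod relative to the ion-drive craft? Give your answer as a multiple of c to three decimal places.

Invert the composition law: u' = (u − v)/(1 − uv/c²).
u' = (0.603 − 0.947) / (1 − (0.603)(0.947)) = -0.3440/0.4290 = -0.8019.

-0.802c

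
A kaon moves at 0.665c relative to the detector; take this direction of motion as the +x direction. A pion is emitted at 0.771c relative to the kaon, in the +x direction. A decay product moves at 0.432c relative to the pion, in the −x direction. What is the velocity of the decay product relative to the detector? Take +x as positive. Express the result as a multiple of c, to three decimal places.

Apply u = (u' + v)/(1 + u'v/c²) successively, working outward toward the detector.
Start: velocity of the kaon relative to the detector = 0.6650c.
Compose with the pion (u' = 0.771 in the kaon frame): u_1 = (0.771 + 0.665) / (1 + 0.771·0.665) = 1.4360/1.5127 = 0.9493.
Compose with the decay product (u' = -0.432 in the pion frame): u_2 = (-0.432 + 0.949) / (1 + (-0.432)·0.949) = 0.5173/0.5899 = 0.8769.

+0.877c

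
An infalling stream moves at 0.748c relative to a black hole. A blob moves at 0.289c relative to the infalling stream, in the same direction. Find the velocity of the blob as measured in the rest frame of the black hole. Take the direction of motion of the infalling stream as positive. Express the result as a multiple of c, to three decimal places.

0.853c

With v = 0.748 and u' = 0.289 (in units of c),
u = (u' + v)/(1 + u'v/c²):
u = (0.289 + 0.748) / (1 + 0.289·0.748) = 1.0370/1.2162 = 0.8527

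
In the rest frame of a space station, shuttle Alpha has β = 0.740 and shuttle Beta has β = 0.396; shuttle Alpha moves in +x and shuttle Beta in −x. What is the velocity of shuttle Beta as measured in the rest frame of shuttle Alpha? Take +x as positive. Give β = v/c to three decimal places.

β_A = 0.740, β_B = -0.396.
Transform to A's frame with the inverse velocity-addition law: u' = (u − v)/(1 − uv/c²), taking u = β_B and v = β_A.
u' = (-0.396 − 0.740) / (1 − (0.740)(-0.396)) = -1.1360/1.2930 = -0.8785.

β = -0.879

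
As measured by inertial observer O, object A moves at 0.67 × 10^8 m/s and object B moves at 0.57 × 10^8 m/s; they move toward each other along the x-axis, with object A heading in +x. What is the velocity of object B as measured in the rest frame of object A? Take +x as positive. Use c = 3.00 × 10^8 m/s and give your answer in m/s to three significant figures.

-1.19 × 10^8 m/s

β_A = 0.223, β_B = -0.190 (dividing each by c = 3.00 × 10^8 m/s).
Transform to A's frame with the inverse velocity-addition law: u' = (u − v)/(1 − uv/c²), taking u = β_B and v = β_A.
u' = (-0.190 − 0.223) / (1 − (0.223)(-0.190)) = -0.4133/1.0424 = -0.3965.
u' = -0.3965 × 3.00 × 10^8 m/s.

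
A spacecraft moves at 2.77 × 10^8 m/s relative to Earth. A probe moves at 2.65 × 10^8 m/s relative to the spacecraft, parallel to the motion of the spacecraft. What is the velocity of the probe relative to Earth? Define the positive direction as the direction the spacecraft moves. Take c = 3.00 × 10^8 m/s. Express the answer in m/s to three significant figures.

2.99 × 10^8 m/s

In units of c (dividing by 3.00 × 10^8 m/s): v = 0.923, u' = 0.883.
u = (u' + v)/(1 + u'v/c²):
u = (0.883 + 0.923) / (1 + 0.883·0.923) = 1.8067/1.8156 = 0.9951
Converting back: u = 0.9951 × 3.00 × 10^8 m/s.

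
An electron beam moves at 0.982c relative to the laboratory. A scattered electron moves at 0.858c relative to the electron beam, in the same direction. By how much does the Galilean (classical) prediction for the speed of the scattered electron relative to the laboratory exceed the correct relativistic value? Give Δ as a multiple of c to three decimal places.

Δ = 0.841c

Galilean: u_cl = 0.858 + 0.982 = 1.8400.
Relativistic: u_rel = (0.858 + 0.982) / (1 + 0.858·0.982) = 1.8400/1.8426 = 0.9986.
Δ = 1.8400 − 0.9986 = 0.8414.
(The classical prediction exceeds c; the relativistic result does not.)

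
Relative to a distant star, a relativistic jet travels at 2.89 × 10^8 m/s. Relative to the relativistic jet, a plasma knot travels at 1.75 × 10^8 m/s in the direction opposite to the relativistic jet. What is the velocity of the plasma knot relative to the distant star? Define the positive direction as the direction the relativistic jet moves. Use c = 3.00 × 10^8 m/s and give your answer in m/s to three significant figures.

In units of c (dividing by 3.00 × 10^8 m/s): v = 0.963, u' = -0.583.
u = (u' + v)/(1 + u'v/c²):
u = (-0.583 + 0.963) / (1 + (-0.583)·0.963) = 0.3800/0.4381 = 0.8675
(Galilean addition would give +0.380c.)
Converting back: u = 0.8675 × 3.00 × 10^8 m/s.

+2.60 × 10^8 m/s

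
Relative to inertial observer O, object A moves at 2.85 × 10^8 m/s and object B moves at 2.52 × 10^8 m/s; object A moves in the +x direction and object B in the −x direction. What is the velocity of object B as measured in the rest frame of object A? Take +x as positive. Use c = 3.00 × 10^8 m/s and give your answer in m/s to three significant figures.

-2.99 × 10^8 m/s

β_A = 0.950, β_B = -0.840 (dividing each by c = 3.00 × 10^8 m/s).
Transform to A's frame with the inverse velocity-addition law: u' = (u − v)/(1 − uv/c²), taking u = β_B and v = β_A.
u' = (-0.840 − 0.950) / (1 − (0.950)(-0.840)) = -1.7900/1.7980 = -0.9956.
u' = -0.9956 × 3.00 × 10^8 m/s.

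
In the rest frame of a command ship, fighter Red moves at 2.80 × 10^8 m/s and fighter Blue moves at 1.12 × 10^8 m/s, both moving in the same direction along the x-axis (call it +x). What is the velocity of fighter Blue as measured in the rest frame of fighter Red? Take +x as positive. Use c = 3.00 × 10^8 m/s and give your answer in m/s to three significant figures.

-2.58 × 10^8 m/s

β_A = 0.933, β_B = 0.373 (dividing each by c = 3.00 × 10^8 m/s).
Transform to A's frame with the inverse velocity-addition law: u' = (u − v)/(1 − uv/c²), taking u = β_B and v = β_A.
u' = (0.373 − 0.933) / (1 − (0.933)(0.373)) = -0.5600/0.6516 = -0.8595.
u' = -0.8595 × 3.00 × 10^8 m/s.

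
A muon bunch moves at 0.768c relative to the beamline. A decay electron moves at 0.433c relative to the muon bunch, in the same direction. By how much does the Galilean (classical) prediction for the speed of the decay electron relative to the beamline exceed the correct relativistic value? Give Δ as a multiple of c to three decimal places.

Δ = 0.300c

Galilean: u_cl = 0.433 + 0.768 = 1.2010.
Relativistic: u_rel = (0.433 + 0.768) / (1 + 0.433·0.768) = 1.2010/1.3325 = 0.9013.
Δ = 1.2010 − 0.9013 = 0.2997.
(The classical prediction exceeds c; the relativistic result does not.)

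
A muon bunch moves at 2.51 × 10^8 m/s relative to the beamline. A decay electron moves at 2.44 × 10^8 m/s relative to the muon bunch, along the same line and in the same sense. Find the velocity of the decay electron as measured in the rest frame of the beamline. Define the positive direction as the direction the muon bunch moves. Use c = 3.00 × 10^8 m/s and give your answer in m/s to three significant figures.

In units of c (dividing by 3.00 × 10^8 m/s): v = 0.837, u' = 0.813.
u = (u' + v)/(1 + u'v/c²):
u = (0.813 + 0.837) / (1 + 0.813·0.837) = 1.6500/1.6805 = 0.9819
(Galilean addition would give +1.650c, exceeding c.)
Converting back: u = 0.9819 × 3.00 × 10^8 m/s.

2.95 × 10^8 m/s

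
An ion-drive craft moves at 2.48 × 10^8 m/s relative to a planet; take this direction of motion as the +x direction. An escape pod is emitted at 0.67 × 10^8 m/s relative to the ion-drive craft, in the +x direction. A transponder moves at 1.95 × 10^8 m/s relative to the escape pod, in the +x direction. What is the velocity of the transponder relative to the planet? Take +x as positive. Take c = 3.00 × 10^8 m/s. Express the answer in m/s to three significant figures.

2.92 × 10^8 m/s

Apply u = (u' + v)/(1 + u'v/c²) successively, working outward toward the planet.
(Dividing each given speed by c = 3.00 × 10^8 m/s to work in units of c.)
Start: velocity of the ion-drive craft relative to the planet = 0.8267c.
Compose with the escape pod (u' = 0.223 in the ion-drive craft frame): u_1 = (0.223 + 0.827) / (1 + 0.223·0.827) = 1.0500/1.1846 = 0.8864.
Compose with the transponder (u' = 0.650 in the escape pod frame): u_2 = (0.650 + 0.886) / (1 + 0.650·0.886) = 1.5364/1.5761 = 0.9748.
So u = 0.9748 × 3.00 × 10^8 m/s.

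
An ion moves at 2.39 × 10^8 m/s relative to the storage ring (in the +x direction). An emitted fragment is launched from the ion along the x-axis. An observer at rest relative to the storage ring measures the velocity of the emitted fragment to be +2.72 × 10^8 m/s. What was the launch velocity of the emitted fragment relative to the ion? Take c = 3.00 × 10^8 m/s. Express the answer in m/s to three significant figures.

+1.19 × 10^8 m/s

v = 0.797c, u = 0.907c.
Invert the composition law: u' = (u − v)/(1 − uv/c²).
u' = (0.907 − 0.797) / (1 − (0.907)(0.797)) = 0.1100/0.2777 = 0.3961.
u' = 0.3961 × 3.00 × 10^8 m/s.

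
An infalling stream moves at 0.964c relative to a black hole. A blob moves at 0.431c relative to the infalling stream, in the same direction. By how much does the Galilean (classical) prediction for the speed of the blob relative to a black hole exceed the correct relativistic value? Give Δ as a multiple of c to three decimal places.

Δ = 0.409c

Galilean: u_cl = 0.431 + 0.964 = 1.3950.
Relativistic: u_rel = (0.431 + 0.964) / (1 + 0.431·0.964) = 1.3950/1.4155 = 0.9855.
Δ = 1.3950 − 0.9855 = 0.4095.
(The classical prediction exceeds c; the relativistic result does not.)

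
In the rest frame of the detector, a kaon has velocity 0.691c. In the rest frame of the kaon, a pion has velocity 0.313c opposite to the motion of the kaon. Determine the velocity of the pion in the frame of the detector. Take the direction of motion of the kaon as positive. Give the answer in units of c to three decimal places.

With v = 0.691 and u' = -0.313 (in units of c),
u = (u' + v)/(1 + u'v/c²):
u = (-0.313 + 0.691) / (1 + (-0.313)·0.691) = 0.3780/0.7837 = 0.4823

+0.482c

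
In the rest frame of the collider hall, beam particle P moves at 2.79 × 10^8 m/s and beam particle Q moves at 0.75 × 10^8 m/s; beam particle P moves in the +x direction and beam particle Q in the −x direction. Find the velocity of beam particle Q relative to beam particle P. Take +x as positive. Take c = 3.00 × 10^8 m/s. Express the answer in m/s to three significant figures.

-2.87 × 10^8 m/s

β_A = 0.930, β_B = -0.250 (dividing each by c = 3.00 × 10^8 m/s).
Transform to A's frame with the inverse velocity-addition law: u' = (u − v)/(1 − uv/c²), taking u = β_B and v = β_A.
u' = (-0.250 − 0.930) / (1 − (0.930)(-0.250)) = -1.1800/1.2325 = -0.9574.
u' = -0.9574 × 3.00 × 10^8 m/s.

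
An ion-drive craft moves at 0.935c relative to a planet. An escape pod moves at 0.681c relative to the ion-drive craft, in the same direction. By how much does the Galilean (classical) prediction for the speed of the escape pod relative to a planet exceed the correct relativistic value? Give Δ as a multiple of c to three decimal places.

Δ = 0.629c

Galilean: u_cl = 0.681 + 0.935 = 1.6160.
Relativistic: u_rel = (0.681 + 0.935) / (1 + 0.681·0.935) = 1.6160/1.6367 = 0.9873.
Δ = 1.6160 − 0.9873 = 0.6287.
(The classical prediction exceeds c; the relativistic result does not.)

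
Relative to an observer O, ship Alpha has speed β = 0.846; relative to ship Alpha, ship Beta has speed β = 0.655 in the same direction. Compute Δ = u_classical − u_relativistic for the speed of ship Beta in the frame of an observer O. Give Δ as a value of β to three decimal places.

Δ = 0.535

Galilean: u_cl = 0.655 + 0.846 = 1.5010.
Relativistic: u_rel = (0.655 + 0.846) / (1 + 0.655·0.846) = 1.5010/1.5541 = 0.9658.
Δ = 1.5010 − 0.9658 = 0.5352.
(The classical prediction exceeds c; the relativistic result does not.)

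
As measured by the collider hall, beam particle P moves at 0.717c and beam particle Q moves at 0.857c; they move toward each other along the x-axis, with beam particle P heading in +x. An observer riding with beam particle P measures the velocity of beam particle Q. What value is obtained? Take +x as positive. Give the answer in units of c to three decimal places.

β_A = 0.717, β_B = -0.857.
Transform to A's frame with the inverse velocity-addition law: u' = (u − v)/(1 − uv/c²), taking u = β_B and v = β_A.
u' = (-0.857 − 0.717) / (1 − (0.717)(-0.857)) = -1.5740/1.6145 = -0.9749.

-0.975c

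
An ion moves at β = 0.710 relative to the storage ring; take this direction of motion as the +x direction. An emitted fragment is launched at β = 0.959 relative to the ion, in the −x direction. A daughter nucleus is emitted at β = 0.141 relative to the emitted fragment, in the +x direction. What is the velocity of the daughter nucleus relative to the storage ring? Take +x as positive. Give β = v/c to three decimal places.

Apply u = (u' + v)/(1 + u'v/c²) successively, working outward toward the storage ring.
Start: velocity of the ion relative to the storage ring = 0.7100c.
Compose with the emitted fragment (u' = -0.959 in the ion frame): u_1 = (-0.959 + 0.710) / (1 + (-0.959)·0.710) = -0.2490/0.3191 = -0.7803.
Compose with the daughter nucleus (u' = 0.141 in the emitted fragment frame): u_2 = (0.141 + (-0.780)) / (1 + 0.141·(-0.780)) = -0.6393/0.8900 = -0.7183.

β = -0.718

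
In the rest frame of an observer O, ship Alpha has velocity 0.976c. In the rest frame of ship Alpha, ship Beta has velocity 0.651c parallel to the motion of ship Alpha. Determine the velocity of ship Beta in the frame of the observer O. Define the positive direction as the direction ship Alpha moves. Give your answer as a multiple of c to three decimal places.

0.995c

With v = 0.976 and u' = 0.651 (in units of c),
u = (u' + v)/(1 + u'v/c²):
u = (0.651 + 0.976) / (1 + 0.651·0.976) = 1.6270/1.6354 = 0.9949
(Galilean addition would give +1.627c, exceeding c.)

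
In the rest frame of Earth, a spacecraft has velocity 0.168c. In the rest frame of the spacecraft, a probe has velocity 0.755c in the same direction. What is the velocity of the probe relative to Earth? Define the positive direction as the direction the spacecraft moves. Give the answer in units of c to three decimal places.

With v = 0.168 and u' = 0.755 (in units of c),
u = (u' + v)/(1 + u'v/c²):
u = (0.755 + 0.168) / (1 + 0.755·0.168) = 0.9230/1.1268 = 0.8191
(Galilean addition would give +0.923c.)

0.819c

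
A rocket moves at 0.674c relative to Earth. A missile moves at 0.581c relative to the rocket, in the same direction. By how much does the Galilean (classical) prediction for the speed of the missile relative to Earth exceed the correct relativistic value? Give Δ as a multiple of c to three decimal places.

Galilean: u_cl = 0.581 + 0.674 = 1.2550.
Relativistic: u_rel = (0.581 + 0.674) / (1 + 0.581·0.674) = 1.2550/1.3916 = 0.9018.
Δ = 1.2550 − 0.9018 = 0.3532.
(The classical prediction exceeds c; the relativistic result does not.)

Δ = 0.353c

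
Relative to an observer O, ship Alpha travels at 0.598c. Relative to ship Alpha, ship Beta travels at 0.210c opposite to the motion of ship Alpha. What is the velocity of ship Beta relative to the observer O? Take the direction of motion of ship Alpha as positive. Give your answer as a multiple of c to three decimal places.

+0.444c

With v = 0.598 and u' = -0.210 (in units of c),
u = (u' + v)/(1 + u'v/c²):
u = (-0.210 + 0.598) / (1 + (-0.210)·0.598) = 0.3880/0.8744 = 0.4437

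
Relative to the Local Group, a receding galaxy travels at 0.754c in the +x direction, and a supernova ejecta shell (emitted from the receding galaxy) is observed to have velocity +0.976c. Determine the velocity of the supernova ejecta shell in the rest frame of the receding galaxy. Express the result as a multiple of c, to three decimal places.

+0.841c

Invert the composition law: u' = (u − v)/(1 − uv/c²).
u' = (0.976 − 0.754) / (1 − (0.976)(0.754)) = 0.2220/0.2641 = 0.8406.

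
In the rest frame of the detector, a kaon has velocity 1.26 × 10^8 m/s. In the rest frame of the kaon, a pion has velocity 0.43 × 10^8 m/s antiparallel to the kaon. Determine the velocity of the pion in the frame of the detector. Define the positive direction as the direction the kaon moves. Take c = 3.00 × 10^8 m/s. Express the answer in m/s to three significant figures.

In units of c (dividing by 3.00 × 10^8 m/s): v = 0.420, u' = -0.143.
u = (u' + v)/(1 + u'v/c²):
u = (-0.143 + 0.420) / (1 + (-0.143)·0.420) = 0.2767/0.9398 = 0.2944
(Galilean addition would give +0.277c.)
Converting back: u = 0.2944 × 3.00 × 10^8 m/s.

+8.83 × 10^7 m/s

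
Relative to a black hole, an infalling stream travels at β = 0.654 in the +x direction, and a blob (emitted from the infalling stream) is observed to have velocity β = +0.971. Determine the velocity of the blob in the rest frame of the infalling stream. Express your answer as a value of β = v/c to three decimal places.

β = +0.869

Invert the composition law: u' = (u − v)/(1 − uv/c²).
u' = (0.971 − 0.654) / (1 − (0.971)(0.654)) = 0.3170/0.3650 = 0.8686.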